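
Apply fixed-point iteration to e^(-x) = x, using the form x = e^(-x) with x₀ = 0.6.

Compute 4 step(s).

Equation: e^(-x) = x
Fixed-point form: x = e^(-x)
x₀ = 0.6

x_1 = g(0.600000) = 0.548812
x_2 = g(0.548812) = 0.577636
x_3 = g(0.577636) = 0.561224
x_4 = g(0.561224) = 0.570511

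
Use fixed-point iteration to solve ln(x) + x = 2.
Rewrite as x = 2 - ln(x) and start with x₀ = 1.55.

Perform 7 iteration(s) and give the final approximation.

Equation: ln(x) + x = 2
Fixed-point form: x = 2 - ln(x)
x₀ = 1.55

x_1 = g(1.550000) = 1.561745
x_2 = g(1.561745) = 1.554196
x_3 = g(1.554196) = 1.559042
x_4 = g(1.559042) = 1.555929
x_5 = g(1.555929) = 1.557927
x_6 = g(1.557927) = 1.556644
x_7 = g(1.556644) = 1.557468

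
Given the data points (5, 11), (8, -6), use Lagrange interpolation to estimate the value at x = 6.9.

Lagrange interpolation formula:
P(x) = Σ yᵢ × Lᵢ(x)
where Lᵢ(x) = Π_{j≠i} (x - xⱼ)/(xᵢ - xⱼ)

L_0(6.9) = (6.9 - 8)/(5 - 8) = 0.366667
L_1(6.9) = (6.9 - 5)/(8 - 5) = 0.633333

P(6.9) = 11×L_0(6.9) + (-6)×L_1(6.9)
P(6.9) = 0.233333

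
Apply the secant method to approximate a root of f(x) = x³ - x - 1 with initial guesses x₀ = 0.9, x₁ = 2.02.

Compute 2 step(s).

f(x) = x³ - x - 1
x₀ = 0.9, x₁ = 2.02

Secant formula: x_{n+1} = x_n - f(x_n)(x_n - x_{n-1})/(f(x_n) - f(x_{n-1}))

Iteration 1:
  f(0.900000) = -1.171000
  f(2.020000) = 5.222408
  x_2 = 2.020000 - 5.222408×(2.020000 - 0.900000)/(5.222408 - (-1.171000))
       = 1.105136
Iteration 2:
  f(2.020000) = 5.222408
  f(1.105136) = -0.755404
  x_3 = 1.105136 - (-0.755404)×(1.105136 - 2.020000)/(-0.755404 - 5.222408)
       = 1.220746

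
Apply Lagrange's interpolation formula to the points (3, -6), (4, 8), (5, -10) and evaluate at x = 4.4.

Lagrange interpolation formula:
P(x) = Σ yᵢ × Lᵢ(x)
where Lᵢ(x) = Π_{j≠i} (x - xⱼ)/(xᵢ - xⱼ)

L_0(4.4) = (4.4 - 4)/(3 - 4) × (4.4 - 5)/(3 - 5) = -0.120000
L_1(4.4) = (4.4 - 3)/(4 - 3) × (4.4 - 5)/(4 - 5) = 0.840000
L_2(4.4) = (4.4 - 3)/(5 - 3) × (4.4 - 4)/(5 - 4) = 0.280000

P(4.4) = (-6)×L_0(4.4) + 8×L_1(4.4) + (-10)×L_2(4.4)
P(4.4) = 4.640000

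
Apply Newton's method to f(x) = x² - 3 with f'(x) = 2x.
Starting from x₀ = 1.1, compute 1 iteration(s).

f(x) = x² - 3
f'(x) = 2x
x₀ = 1.1

Newton-Raphson formula: x_{n+1} = x_n - f(x_n)/f'(x_n)

Iteration 1:
  f(1.100000) = -1.790000
  f'(1.100000) = 2.200000
  x_1 = 1.100000 - (-1.790000)/2.200000 = 1.913636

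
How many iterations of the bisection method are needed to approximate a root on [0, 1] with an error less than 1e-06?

We need (b-a)/2^n ≤ 1e-06
(1 - 0)/2^n ≤ 1e-06
1/2^n ≤ 1e-06
2^n ≥ 1000000
n ≥ log₂(1000000) = 19.93
n ≥ 20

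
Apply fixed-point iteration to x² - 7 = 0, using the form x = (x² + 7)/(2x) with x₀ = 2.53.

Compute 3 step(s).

Equation: x² - 7 = 0
Fixed-point form: x = (x² + 7)/(2x)
x₀ = 2.53

x_1 = g(2.530000) = 2.648399
x_2 = g(2.648399) = 2.645753
x_3 = g(2.645753) = 2.645751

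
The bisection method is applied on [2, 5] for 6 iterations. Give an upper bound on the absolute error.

Bisection error bound: |error| ≤ (b-a)/2^n
|error| ≤ (5 - 2)/2^6 = 3/2^6
|error| ≤ 0.0468750000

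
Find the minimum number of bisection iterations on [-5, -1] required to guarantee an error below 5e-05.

We need (b-a)/2^n ≤ 5e-05
(-1 - (-5))/2^n ≤ 5e-05
4/2^n ≤ 5e-05
2^n ≥ 80000
n ≥ log₂(80000) = 16.29
n ≥ 17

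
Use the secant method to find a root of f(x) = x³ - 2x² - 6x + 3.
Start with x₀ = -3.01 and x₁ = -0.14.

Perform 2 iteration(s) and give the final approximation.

f(x) = x³ - 2x² - 6x + 3
x₀ = -3.01, x₁ = -0.14

Secant formula: x_{n+1} = x_n - f(x_n)(x_n - x_{n-1})/(f(x_n) - f(x_{n-1}))

Iteration 1:
  f(-3.010000) = -24.331101
  f(-0.140000) = 3.798056
  x_2 = -0.140000 - 3.798056×(-0.140000 - (-3.010000))/(3.798056 - (-24.331101))
       = -0.527513
Iteration 2:
  f(-0.140000) = 3.798056
  f(-0.527513) = 5.461748
  x_3 = -0.527513 - 5.461748×(-0.527513 - (-0.140000))/(5.461748 - 3.798056)
       = 0.744657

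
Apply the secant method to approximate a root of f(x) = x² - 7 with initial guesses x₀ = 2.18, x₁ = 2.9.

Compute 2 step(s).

f(x) = x² - 7
x₀ = 2.18, x₁ = 2.9

Secant formula: x_{n+1} = x_n - f(x_n)(x_n - x_{n-1})/(f(x_n) - f(x_{n-1}))

Iteration 1:
  f(2.180000) = -2.247600
  f(2.900000) = 1.410000
  x_2 = 2.900000 - 1.410000×(2.900000 - 2.180000)/(1.410000 - (-2.247600))
       = 2.622441
Iteration 2:
  f(2.900000) = 1.410000
  f(2.622441) = -0.122803
  x_3 = 2.622441 - (-0.122803)×(2.622441 - 2.900000)/(-0.122803 - 1.410000)
       = 2.644678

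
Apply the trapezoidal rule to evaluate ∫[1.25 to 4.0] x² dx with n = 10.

f(x) = x²
a = 1.25, b = 4.0, n = 10
h = (b - a)/n = 0.275000

Trapezoidal rule: (h/2)[f(x₀) + 2f(x₁) + 2f(x₂) + ... + f(xₙ)]

x_0 = 1.2500, f(x_0) = 1.562500, coefficient = 1
x_1 = 1.5250, f(x_1) = 2.325625, coefficient = 2
x_2 = 1.8000, f(x_2) = 3.240000, coefficient = 2
x_3 = 2.0750, f(x_3) = 4.305625, coefficient = 2
x_4 = 2.3500, f(x_4) = 5.522500, coefficient = 2
x_5 = 2.6250, f(x_5) = 6.890625, coefficient = 2
x_6 = 2.9000, f(x_6) = 8.410000, coefficient = 2
x_7 = 3.1750, f(x_7) = 10.080625, coefficient = 2
x_8 = 3.4500, f(x_8) = 11.902500, coefficient = 2
x_9 = 3.7250, f(x_9) = 13.875625, coefficient = 2
x_10 = 4.0000, f(x_10) = 16.000000, coefficient = 1

I ≈ (0.275000/2) × 150.668750 = 20.716953
Exact value: 20.682292
Error: 0.034661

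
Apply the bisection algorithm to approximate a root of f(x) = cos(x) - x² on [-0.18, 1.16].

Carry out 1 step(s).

f(x) = cos(x) - x²
Initial interval: [-0.18, 1.16]

Iteration 1:
  c_1 = (-0.180000 + 1.160000)/2 = 0.490000
  f(c_1) = f(0.490000) = 0.642233
  f(a) × f(c) ≥ 0, new interval: [0.490000, 1.160000]

After 1 iteration(s), the approximation is c_1 = 0.490000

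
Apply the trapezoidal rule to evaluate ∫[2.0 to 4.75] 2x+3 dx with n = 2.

f(x) = 2x+3
a = 2.0, b = 4.75, n = 2
h = (b - a)/n = 1.375000

Trapezoidal rule: (h/2)[f(x₀) + 2f(x₁) + 2f(x₂) + ... + f(xₙ)]

x_0 = 2.0000, f(x_0) = 7.000000, coefficient = 1
x_1 = 3.3750, f(x_1) = 9.750000, coefficient = 2
x_2 = 4.7500, f(x_2) = 12.500000, coefficient = 1

I ≈ (1.375000/2) × 39.000000 = 26.812500
Exact value: 26.812500
Error: 0.000000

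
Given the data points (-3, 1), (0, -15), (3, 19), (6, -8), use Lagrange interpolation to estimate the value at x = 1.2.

Lagrange interpolation formula:
P(x) = Σ yᵢ × Lᵢ(x)
where Lᵢ(x) = Π_{j≠i} (x - xⱼ)/(xᵢ - xⱼ)

L_0(1.2) = (1.2 - 0)/(-3 - 0) × (1.2 - 3)/(-3 - 3) × (1.2 - 6)/(-3 - 6) = -0.064000
L_1(1.2) = (1.2 - (-3))/(0 - (-3)) × (1.2 - 3)/(0 - 3) × (1.2 - 6)/(0 - 6) = 0.672000
L_2(1.2) = (1.2 - (-3))/(3 - (-3)) × (1.2 - 0)/(3 - 0) × (1.2 - 6)/(3 - 6) = 0.448000
L_3(1.2) = (1.2 - (-3))/(6 - (-3)) × (1.2 - 0)/(6 - 0) × (1.2 - 3)/(6 - 3) = -0.056000

P(1.2) = 1×L_0(1.2) + (-15)×L_1(1.2) + 19×L_2(1.2) + (-8)×L_3(1.2)
P(1.2) = -1.184000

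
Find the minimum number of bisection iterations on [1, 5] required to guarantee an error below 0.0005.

We need (b-a)/2^n ≤ 0.0005
(5 - 1)/2^n ≤ 0.0005
4/2^n ≤ 0.0005
2^n ≥ 8000
n ≥ log₂(8000) = 12.97
n ≥ 13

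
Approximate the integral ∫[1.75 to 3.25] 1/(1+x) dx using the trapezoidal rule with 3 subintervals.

f(x) = 1/(1+x)
a = 1.75, b = 3.25, n = 3
h = (b - a)/n = 0.500000

Trapezoidal rule: (h/2)[f(x₀) + 2f(x₁) + 2f(x₂) + ... + f(xₙ)]

x_0 = 1.7500, f(x_0) = 0.363636, coefficient = 1
x_1 = 2.2500, f(x_1) = 0.307692, coefficient = 2
x_2 = 2.7500, f(x_2) = 0.266667, coefficient = 2
x_3 = 3.2500, f(x_3) = 0.235294, coefficient = 1

I ≈ (0.500000/2) × 1.747648 = 0.436912
Exact value: 0.435318
Error: 0.001594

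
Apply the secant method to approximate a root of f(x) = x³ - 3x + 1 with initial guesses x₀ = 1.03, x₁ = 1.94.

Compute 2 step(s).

f(x) = x³ - 3x + 1
x₀ = 1.03, x₁ = 1.94

Secant formula: x_{n+1} = x_n - f(x_n)(x_n - x_{n-1})/(f(x_n) - f(x_{n-1}))

Iteration 1:
  f(1.030000) = -0.997273
  f(1.940000) = 2.481384
  x_2 = 1.940000 - 2.481384×(1.940000 - 1.030000)/(2.481384 - (-0.997273))
       = 1.290882
Iteration 2:
  f(1.940000) = 2.481384
  f(1.290882) = -0.721551
  x_3 = 1.290882 - (-0.721551)×(1.290882 - 1.940000)/(-0.721551 - 2.481384)
       = 1.437114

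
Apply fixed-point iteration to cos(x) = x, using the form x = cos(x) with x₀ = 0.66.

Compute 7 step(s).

Equation: cos(x) = x
Fixed-point form: x = cos(x)
x₀ = 0.66

x_1 = g(0.660000) = 0.789992
x_2 = g(0.789992) = 0.703851
x_3 = g(0.703851) = 0.762356
x_4 = g(0.762356) = 0.723211
x_5 = g(0.723211) = 0.749685
x_6 = g(0.749685) = 0.731904
x_7 = g(0.731904) = 0.743903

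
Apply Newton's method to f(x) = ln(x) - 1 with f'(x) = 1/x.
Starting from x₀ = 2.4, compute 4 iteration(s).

f(x) = ln(x) - 1
f'(x) = 1/x
x₀ = 2.4

Newton-Raphson formula: x_{n+1} = x_n - f(x_n)/f'(x_n)

Iteration 1:
  f(2.400000) = -0.124531
  f'(2.400000) = 0.416667
  x_1 = 2.400000 - (-0.124531)/0.416667 = 2.698875
Iteration 2:
  f(2.698875) = -0.007165
  f'(2.698875) = 0.370525
  x_2 = 2.698875 - (-0.007165)/0.370525 = 2.718212
Iteration 3:
  f(2.718212) = -0.000026
  f'(2.718212) = 0.367889
  x_3 = 2.718212 - (-0.000026)/0.367889 = 2.718282
Iteration 4:
  f(2.718282) = 0.000000
  f'(2.718282) = 0.367879
  x_4 = 2.718282 - 0.000000/0.367879 = 2.718282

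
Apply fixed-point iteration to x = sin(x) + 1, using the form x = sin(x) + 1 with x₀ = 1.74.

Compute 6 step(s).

Equation: x = sin(x) + 1
Fixed-point form: x = sin(x) + 1
x₀ = 1.74

x_1 = g(1.740000) = 1.985719
x_2 = g(1.985719) = 1.915147
x_3 = g(1.915147) = 1.941295
x_4 = g(1.941295) = 1.932147
x_5 = g(1.932147) = 1.935420
x_6 = g(1.935420) = 1.934258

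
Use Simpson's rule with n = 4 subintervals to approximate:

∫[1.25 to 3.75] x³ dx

f(x) = x³
a = 1.25, b = 3.75, n = 4
h = (b - a)/n = 0.625000

Simpson's rule: (h/3)[f(x₀) + 4f(x₁) + 2f(x₂) + ... + f(xₙ)]

x_0 = 1.2500, f(x_0) = 1.953125, coefficient = 1
x_1 = 1.8750, f(x_1) = 6.591797, coefficient = 4
x_2 = 2.5000, f(x_2) = 15.625000, coefficient = 2
x_3 = 3.1250, f(x_3) = 30.517578, coefficient = 4
x_4 = 3.7500, f(x_4) = 52.734375, coefficient = 1

I ≈ (0.625000/3) × 234.375000 = 48.828125
Exact value: 48.828125
Error: 0.000000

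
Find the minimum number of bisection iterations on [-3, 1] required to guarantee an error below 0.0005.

We need (b-a)/2^n ≤ 0.0005
(1 - (-3))/2^n ≤ 0.0005
4/2^n ≤ 0.0005
2^n ≥ 8000
n ≥ log₂(8000) = 12.97
n ≥ 13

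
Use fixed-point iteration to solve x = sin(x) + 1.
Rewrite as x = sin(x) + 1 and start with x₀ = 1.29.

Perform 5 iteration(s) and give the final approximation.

Equation: x = sin(x) + 1
Fixed-point form: x = sin(x) + 1
x₀ = 1.29

x_1 = g(1.290000) = 1.960835
x_2 = g(1.960835) = 1.924894
x_3 = g(1.924894) = 1.937960
x_4 = g(1.937960) = 1.933349
x_5 = g(1.933349) = 1.934994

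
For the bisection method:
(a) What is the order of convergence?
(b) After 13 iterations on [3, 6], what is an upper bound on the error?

(a) Bisection has linear (order 1) convergence; the error is halved each step.

(b) Error bound = (b-a)/2^n = (6 - 3)/2^{13}
    = 3/2^{13}

(a) 1 (linear); (b) error ≤ 3.66e-04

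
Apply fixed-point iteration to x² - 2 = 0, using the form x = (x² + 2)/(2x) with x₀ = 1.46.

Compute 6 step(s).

Equation: x² - 2 = 0
Fixed-point form: x = (x² + 2)/(2x)
x₀ = 1.46

x_1 = g(1.460000) = 1.414932
x_2 = g(1.414932) = 1.414214
x_3 = g(1.414214) = 1.414214
x_4 = g(1.414214) = 1.414214
x_5 = g(1.414214) = 1.414214
x_6 = g(1.414214) = 1.414214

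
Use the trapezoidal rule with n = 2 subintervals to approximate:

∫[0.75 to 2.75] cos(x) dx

f(x) = cos(x)
a = 0.75, b = 2.75, n = 2
h = (b - a)/n = 1.000000

Trapezoidal rule: (h/2)[f(x₀) + 2f(x₁) + 2f(x₂) + ... + f(xₙ)]

x_0 = 0.7500, f(x_0) = 0.731689, coefficient = 1
x_1 = 1.7500, f(x_1) = -0.178246, coefficient = 2
x_2 = 2.7500, f(x_2) = -0.924302, coefficient = 1

I ≈ (1.000000/2) × -0.549106 = -0.274553
Exact value: -0.299978
Error: 0.025425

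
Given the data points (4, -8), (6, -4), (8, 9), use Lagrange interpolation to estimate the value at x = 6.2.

Lagrange interpolation formula:
P(x) = Σ yᵢ × Lᵢ(x)
where Lᵢ(x) = Π_{j≠i} (x - xⱼ)/(xᵢ - xⱼ)

L_0(6.2) = (6.2 - 6)/(4 - 6) × (6.2 - 8)/(4 - 8) = -0.045000
L_1(6.2) = (6.2 - 4)/(6 - 4) × (6.2 - 8)/(6 - 8) = 0.990000
L_2(6.2) = (6.2 - 4)/(8 - 4) × (6.2 - 6)/(8 - 6) = 0.055000

P(6.2) = (-8)×L_0(6.2) + (-4)×L_1(6.2) + 9×L_2(6.2)
P(6.2) = -3.105000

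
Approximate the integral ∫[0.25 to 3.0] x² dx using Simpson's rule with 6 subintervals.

f(x) = x²
a = 0.25, b = 3.0, n = 6
h = (b - a)/n = 0.458333

Simpson's rule: (h/3)[f(x₀) + 4f(x₁) + 2f(x₂) + ... + f(xₙ)]

x_0 = 0.2500, f(x_0) = 0.062500, coefficient = 1
x_1 = 0.7083, f(x_1) = 0.501736, coefficient = 4
x_2 = 1.1667, f(x_2) = 1.361111, coefficient = 2
x_3 = 1.6250, f(x_3) = 2.640625, coefficient = 4
x_4 = 2.0833, f(x_4) = 4.340278, coefficient = 2
x_5 = 2.5417, f(x_5) = 6.460069, coefficient = 4
x_6 = 3.0000, f(x_6) = 9.000000, coefficient = 1

I ≈ (0.458333/3) × 58.875000 = 8.994792
Exact value: 8.994792
Error: 0.000000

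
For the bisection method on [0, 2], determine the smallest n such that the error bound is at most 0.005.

We need (b-a)/2^n ≤ 0.005
(2 - 0)/2^n ≤ 0.005
2/2^n ≤ 0.005
2^n ≥ 400
n ≥ log₂(400) = 8.64
n ≥ 9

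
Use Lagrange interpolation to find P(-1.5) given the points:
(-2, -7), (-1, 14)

Lagrange interpolation formula:
P(x) = Σ yᵢ × Lᵢ(x)
where Lᵢ(x) = Π_{j≠i} (x - xⱼ)/(xᵢ - xⱼ)

L_0(-1.5) = (-1.5 - (-1))/(-2 - (-1)) = 0.500000
L_1(-1.5) = (-1.5 - (-2))/(-1 - (-2)) = 0.500000

P(-1.5) = (-7)×L_0(-1.5) + 14×L_1(-1.5)
P(-1.5) = 3.500000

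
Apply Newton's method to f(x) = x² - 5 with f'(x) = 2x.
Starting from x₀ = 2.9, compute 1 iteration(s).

f(x) = x² - 5
f'(x) = 2x
x₀ = 2.9

Newton-Raphson formula: x_{n+1} = x_n - f(x_n)/f'(x_n)

Iteration 1:
  f(2.900000) = 3.410000
  f'(2.900000) = 5.800000
  x_1 = 2.900000 - 3.410000/5.800000 = 2.312069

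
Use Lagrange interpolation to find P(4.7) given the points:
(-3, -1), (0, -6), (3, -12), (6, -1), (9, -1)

Lagrange interpolation formula:
P(x) = Σ yᵢ × Lᵢ(x)
where Lᵢ(x) = Π_{j≠i} (x - xⱼ)/(xᵢ - xⱼ)

L_0(4.7) = (4.7 - 0)/(-3 - 0) × (4.7 - 3)/(-3 - 3) × (4.7 - 6)/(-3 - 6) × (4.7 - 9)/(-3 - 9) = 0.022975
L_1(4.7) = (4.7 - (-3))/(0 - (-3)) × (4.7 - 3)/(0 - 3) × (4.7 - 6)/(0 - 6) × (4.7 - 9)/(0 - 9) = -0.150562
L_2(4.7) = (4.7 - (-3))/(3 - (-3)) × (4.7 - 0)/(3 - 0) × (4.7 - 6)/(3 - 6) × (4.7 - 9)/(3 - 9) = 0.624389
L_3(4.7) = (4.7 - (-3))/(6 - (-3)) × (4.7 - 0)/(6 - 0) × (4.7 - 3)/(6 - 3) × (4.7 - 9)/(6 - 9) = 0.544339
L_4(4.7) = (4.7 - (-3))/(9 - (-3)) × (4.7 - 0)/(9 - 0) × (4.7 - 3)/(9 - 3) × (4.7 - 6)/(9 - 6) = -0.041142

P(4.7) = (-1)×L_0(4.7) + (-6)×L_1(4.7) + (-12)×L_2(4.7) + (-1)×L_3(4.7) + (-1)×L_4(4.7)
P(4.7) = -7.115472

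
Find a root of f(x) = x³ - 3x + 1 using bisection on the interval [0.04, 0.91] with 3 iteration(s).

f(x) = x³ - 3x + 1
Initial interval: [0.04, 0.91]

Iteration 1:
  c_1 = (0.040000 + 0.910000)/2 = 0.475000
  f(c_1) = f(0.475000) = -0.317828
  f(a) × f(c) < 0, new interval: [0.040000, 0.475000]
Iteration 2:
  c_2 = (0.040000 + 0.475000)/2 = 0.257500
  f(c_2) = f(0.257500) = 0.244574
  f(a) × f(c) ≥ 0, new interval: [0.257500, 0.475000]
Iteration 3:
  c_3 = (0.257500 + 0.475000)/2 = 0.366250
  f(c_3) = f(0.366250) = -0.049622
  f(a) × f(c) < 0, new interval: [0.257500, 0.366250]

After 3 iteration(s), the approximation is c_3 = 0.366250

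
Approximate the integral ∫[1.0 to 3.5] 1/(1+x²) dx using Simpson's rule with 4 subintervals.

f(x) = 1/(1+x²)
a = 1.0, b = 3.5, n = 4
h = (b - a)/n = 0.625000

Simpson's rule: (h/3)[f(x₀) + 4f(x₁) + 2f(x₂) + ... + f(xₙ)]

x_0 = 1.0000, f(x_0) = 0.500000, coefficient = 1
x_1 = 1.6250, f(x_1) = 0.274678, coefficient = 4
x_2 = 2.2500, f(x_2) = 0.164948, coefficient = 2
x_3 = 2.8750, f(x_3) = 0.107926, coefficient = 4
x_4 = 3.5000, f(x_4) = 0.075472, coefficient = 1

I ≈ (0.625000/3) × 2.435784 = 0.507455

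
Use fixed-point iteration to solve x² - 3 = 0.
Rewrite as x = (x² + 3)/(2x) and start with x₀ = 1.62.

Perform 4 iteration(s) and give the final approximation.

Equation: x² - 3 = 0
Fixed-point form: x = (x² + 3)/(2x)
x₀ = 1.62

x_1 = g(1.620000) = 1.735926
x_2 = g(1.735926) = 1.732055
x_3 = g(1.732055) = 1.732051
x_4 = g(1.732051) = 1.732051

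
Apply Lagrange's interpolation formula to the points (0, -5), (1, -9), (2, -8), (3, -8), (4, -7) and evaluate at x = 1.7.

Lagrange interpolation formula:
P(x) = Σ yᵢ × Lᵢ(x)
where Lᵢ(x) = Π_{j≠i} (x - xⱼ)/(xᵢ - xⱼ)

L_0(1.7) = (1.7 - 1)/(0 - 1) × (1.7 - 2)/(0 - 2) × (1.7 - 3)/(0 - 3) × (1.7 - 4)/(0 - 4) = -0.026163
L_1(1.7) = (1.7 - 0)/(1 - 0) × (1.7 - 2)/(1 - 2) × (1.7 - 3)/(1 - 3) × (1.7 - 4)/(1 - 4) = 0.254150
L_2(1.7) = (1.7 - 0)/(2 - 0) × (1.7 - 1)/(2 - 1) × (1.7 - 3)/(2 - 3) × (1.7 - 4)/(2 - 4) = 0.889525
L_3(1.7) = (1.7 - 0)/(3 - 0) × (1.7 - 1)/(3 - 1) × (1.7 - 2)/(3 - 2) × (1.7 - 4)/(3 - 4) = -0.136850
L_4(1.7) = (1.7 - 0)/(4 - 0) × (1.7 - 1)/(4 - 1) × (1.7 - 2)/(4 - 2) × (1.7 - 3)/(4 - 3) = 0.019338

P(1.7) = (-5)×L_0(1.7) + (-9)×L_1(1.7) + (-8)×L_2(1.7) + (-8)×L_3(1.7) + (-7)×L_4(1.7)
P(1.7) = -8.313300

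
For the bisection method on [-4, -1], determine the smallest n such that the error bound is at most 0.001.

We need (b-a)/2^n ≤ 0.001
(-1 - (-4))/2^n ≤ 0.001
3/2^n ≤ 0.001
2^n ≥ 3000
n ≥ log₂(3000) = 11.55
n ≥ 12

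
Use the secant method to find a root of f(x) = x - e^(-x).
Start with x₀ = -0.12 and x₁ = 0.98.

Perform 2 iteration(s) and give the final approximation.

f(x) = x - e^(-x)
x₀ = -0.12, x₁ = 0.98

Secant formula: x_{n+1} = x_n - f(x_n)(x_n - x_{n-1})/(f(x_n) - f(x_{n-1}))

Iteration 1:
  f(-0.120000) = -1.247497
  f(0.980000) = 0.604689
  x_2 = 0.980000 - 0.604689×(0.980000 - (-0.120000))/(0.604689 - (-1.247497))
       = 0.620880
Iteration 2:
  f(0.980000) = 0.604689
  f(0.620880) = 0.083408
  x_3 = 0.620880 - 0.083408×(0.620880 - 0.980000)/(0.083408 - 0.604689)
       = 0.563418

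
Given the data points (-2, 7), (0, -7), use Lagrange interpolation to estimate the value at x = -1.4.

Lagrange interpolation formula:
P(x) = Σ yᵢ × Lᵢ(x)
where Lᵢ(x) = Π_{j≠i} (x - xⱼ)/(xᵢ - xⱼ)

L_0(-1.4) = (-1.4 - 0)/(-2 - 0) = 0.700000
L_1(-1.4) = (-1.4 - (-2))/(0 - (-2)) = 0.300000

P(-1.4) = 7×L_0(-1.4) + (-7)×L_1(-1.4)
P(-1.4) = 2.800000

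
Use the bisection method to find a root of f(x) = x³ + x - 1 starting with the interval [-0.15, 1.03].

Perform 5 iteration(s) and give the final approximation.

f(x) = x³ + x - 1
Initial interval: [-0.15, 1.03]

Iteration 1:
  c_1 = (-0.150000 + 1.030000)/2 = 0.440000
  f(c_1) = f(0.440000) = -0.474816
  f(a) × f(c) ≥ 0, new interval: [0.440000, 1.030000]
Iteration 2:
  c_2 = (0.440000 + 1.030000)/2 = 0.735000
  f(c_2) = f(0.735000) = 0.132065
  f(a) × f(c) < 0, new interval: [0.440000, 0.735000]
Iteration 3:
  c_3 = (0.440000 + 0.735000)/2 = 0.587500
  f(c_3) = f(0.587500) = -0.209721
  f(a) × f(c) ≥ 0, new interval: [0.587500, 0.735000]
Iteration 4:
  c_4 = (0.587500 + 0.735000)/2 = 0.661250
  f(c_4) = f(0.661250) = -0.049617
  f(a) × f(c) ≥ 0, new interval: [0.661250, 0.735000]
Iteration 5:
  c_5 = (0.661250 + 0.735000)/2 = 0.698125
  f(c_5) = f(0.698125) = 0.038376
  f(a) × f(c) < 0, new interval: [0.661250, 0.698125]

After 5 iteration(s), the approximation is c_5 = 0.698125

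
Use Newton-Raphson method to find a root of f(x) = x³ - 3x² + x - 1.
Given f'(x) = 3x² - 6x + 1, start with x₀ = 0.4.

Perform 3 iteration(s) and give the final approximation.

f(x) = x³ - 3x² + x - 1
f'(x) = 3x² - 6x + 1
x₀ = 0.4

Newton-Raphson formula: x_{n+1} = x_n - f(x_n)/f'(x_n)

Iteration 1:
  f(0.400000) = -1.016000
  f'(0.400000) = -0.920000
  x_1 = 0.400000 - (-1.016000)/(-0.920000) = -0.704348
Iteration 2:
  f(-0.704348) = -3.542096
  f'(-0.704348) = 6.714405
  x_2 = -0.704348 - (-3.542096)/6.714405 = -0.176811
Iteration 3:
  f(-0.176811) = -1.276125
  f'(-0.176811) = 2.154652
  x_3 = -0.176811 - (-1.276125)/2.154652 = 0.415454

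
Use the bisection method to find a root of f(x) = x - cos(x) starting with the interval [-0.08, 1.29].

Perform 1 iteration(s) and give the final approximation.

f(x) = x - cos(x)
Initial interval: [-0.08, 1.29]

Iteration 1:
  c_1 = (-0.080000 + 1.290000)/2 = 0.605000
  f(c_1) = f(0.605000) = -0.217502
  f(a) × f(c) ≥ 0, new interval: [0.605000, 1.290000]

After 1 iteration(s), the approximation is c_1 = 0.605000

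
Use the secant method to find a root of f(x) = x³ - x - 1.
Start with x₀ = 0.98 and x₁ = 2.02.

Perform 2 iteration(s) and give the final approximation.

f(x) = x³ - x - 1
x₀ = 0.98, x₁ = 2.02

Secant formula: x_{n+1} = x_n - f(x_n)(x_n - x_{n-1})/(f(x_n) - f(x_{n-1}))

Iteration 1:
  f(0.980000) = -1.038808
  f(2.020000) = 5.222408
  x_2 = 2.020000 - 5.222408×(2.020000 - 0.980000)/(5.222408 - (-1.038808))
       = 1.152548
Iteration 2:
  f(2.020000) = 5.222408
  f(1.152548) = -0.621541
  x_3 = 1.152548 - (-0.621541)×(1.152548 - 2.020000)/(-0.621541 - 5.222408)
       = 1.244807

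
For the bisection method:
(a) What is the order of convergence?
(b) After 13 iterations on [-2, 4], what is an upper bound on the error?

(a) Bisection has linear (order 1) convergence; the error is halved each step.

(b) Error bound = (b-a)/2^n = (4 - (-2))/2^{13}
    = 6/2^{13}

(a) 1 (linear); (b) error ≤ 7.32e-04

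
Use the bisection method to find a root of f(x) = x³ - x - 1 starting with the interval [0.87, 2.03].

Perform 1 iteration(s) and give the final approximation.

f(x) = x³ - x - 1
Initial interval: [0.87, 2.03]

Iteration 1:
  c_1 = (0.870000 + 2.030000)/2 = 1.450000
  f(c_1) = f(1.450000) = 0.598625
  f(a) × f(c) < 0, new interval: [0.870000, 1.450000]

After 1 iteration(s), the approximation is c_1 = 1.450000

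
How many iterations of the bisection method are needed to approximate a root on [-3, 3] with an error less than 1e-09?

We need (b-a)/2^n ≤ 1e-09
(3 - (-3))/2^n ≤ 1e-09
6/2^n ≤ 1e-09
2^n ≥ 6000000000
n ≥ log₂(6000000000) = 32.48
n ≥ 33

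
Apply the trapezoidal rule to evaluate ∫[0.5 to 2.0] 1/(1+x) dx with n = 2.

f(x) = 1/(1+x)
a = 0.5, b = 2.0, n = 2
h = (b - a)/n = 0.750000

Trapezoidal rule: (h/2)[f(x₀) + 2f(x₁) + 2f(x₂) + ... + f(xₙ)]

x_0 = 0.5000, f(x_0) = 0.666667, coefficient = 1
x_1 = 1.2500, f(x_1) = 0.444444, coefficient = 2
x_2 = 2.0000, f(x_2) = 0.333333, coefficient = 1

I ≈ (0.750000/2) × 1.888889 = 0.708333
Exact value: 0.693147
Error: 0.015186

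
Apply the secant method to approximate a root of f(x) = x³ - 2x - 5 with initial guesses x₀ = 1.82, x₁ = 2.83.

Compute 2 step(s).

f(x) = x³ - 2x - 5
x₀ = 1.82, x₁ = 2.83

Secant formula: x_{n+1} = x_n - f(x_n)(x_n - x_{n-1})/(f(x_n) - f(x_{n-1}))

Iteration 1:
  f(1.820000) = -2.611432
  f(2.830000) = 12.005187
  x_2 = 2.830000 - 12.005187×(2.830000 - 1.820000)/(12.005187 - (-2.611432))
       = 2.000448
Iteration 2:
  f(2.830000) = 12.005187
  f(2.000448) = -0.995514
  x_3 = 2.000448 - (-0.995514)×(2.000448 - 2.830000)/(-0.995514 - 12.005187)
       = 2.063970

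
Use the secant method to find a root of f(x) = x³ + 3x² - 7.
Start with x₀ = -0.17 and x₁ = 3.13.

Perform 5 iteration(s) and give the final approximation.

f(x) = x³ + 3x² - 7
x₀ = -0.17, x₁ = 3.13

Secant formula: x_{n+1} = x_n - f(x_n)(x_n - x_{n-1})/(f(x_n) - f(x_{n-1}))

Iteration 1:
  f(-0.170000) = -6.918213
  f(3.130000) = 53.054997
  x_2 = 3.130000 - 53.054997×(3.130000 - (-0.170000))/(53.054997 - (-6.918213))
       = 0.210672
Iteration 2:
  f(3.130000) = 53.054997
  f(0.210672) = -6.857502
  x_3 = 0.210672 - (-6.857502)×(0.210672 - 3.130000)/(-6.857502 - 53.054997)
       = 0.544814
Iteration 3:
  f(0.210672) = -6.857502
  f(0.544814) = -5.947820
  x_4 = 0.544814 - (-5.947820)×(0.544814 - 0.210672)/(-5.947820 - (-6.857502))
       = 2.729554
Iteration 4:
  f(0.544814) = -5.947820
  f(2.729554) = 35.687833
  x_5 = 2.729554 - 35.687833×(2.729554 - 0.544814)/(35.687833 - (-5.947820))
       = 0.856913
Iteration 5:
  f(2.729554) = 35.687833
  f(0.856913) = -4.167870
  x_6 = 0.856913 - (-4.167870)×(0.856913 - 2.729554)/(-4.167870 - 35.687833)
       = 1.052742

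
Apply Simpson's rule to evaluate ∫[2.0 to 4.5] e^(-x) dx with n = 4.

f(x) = e^(-x)
a = 2.0, b = 4.5, n = 4
h = (b - a)/n = 0.625000

Simpson's rule: (h/3)[f(x₀) + 4f(x₁) + 2f(x₂) + ... + f(xₙ)]

x_0 = 2.0000, f(x_0) = 0.135335, coefficient = 1
x_1 = 2.6250, f(x_1) = 0.072440, coefficient = 4
x_2 = 3.2500, f(x_2) = 0.038774, coefficient = 2
x_3 = 3.8750, f(x_3) = 0.020754, coefficient = 4
x_4 = 4.5000, f(x_4) = 0.011109, coefficient = 1

I ≈ (0.625000/3) × 0.596769 = 0.124327
Exact value: 0.124226
Error: 0.000101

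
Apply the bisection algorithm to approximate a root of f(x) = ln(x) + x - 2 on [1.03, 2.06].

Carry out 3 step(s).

f(x) = ln(x) + x - 2
Initial interval: [1.03, 2.06]

Iteration 1:
  c_1 = (1.030000 + 2.060000)/2 = 1.545000
  f(c_1) = f(1.545000) = -0.019976
  f(a) × f(c) ≥ 0, new interval: [1.545000, 2.060000]
Iteration 2:
  c_2 = (1.545000 + 2.060000)/2 = 1.802500
  f(c_2) = f(1.802500) = 0.391675
  f(a) × f(c) < 0, new interval: [1.545000, 1.802500]
Iteration 3:
  c_3 = (1.545000 + 1.802500)/2 = 1.673750
  f(c_3) = f(1.673750) = 0.188817
  f(a) × f(c) < 0, new interval: [1.545000, 1.673750]

After 3 iteration(s), the approximation is c_3 = 1.673750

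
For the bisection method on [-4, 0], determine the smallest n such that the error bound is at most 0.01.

We need (b-a)/2^n ≤ 0.01
(0 - (-4))/2^n ≤ 0.01
4/2^n ≤ 0.01
2^n ≥ 400
n ≥ log₂(400) = 8.64
n ≥ 9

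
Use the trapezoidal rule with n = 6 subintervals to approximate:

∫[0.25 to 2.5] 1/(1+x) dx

f(x) = 1/(1+x)
a = 0.25, b = 2.5, n = 6
h = (b - a)/n = 0.375000

Trapezoidal rule: (h/2)[f(x₀) + 2f(x₁) + 2f(x₂) + ... + f(xₙ)]

x_0 = 0.2500, f(x_0) = 0.800000, coefficient = 1
x_1 = 0.6250, f(x_1) = 0.615385, coefficient = 2
x_2 = 1.0000, f(x_2) = 0.500000, coefficient = 2
x_3 = 1.3750, f(x_3) = 0.421053, coefficient = 2
x_4 = 1.7500, f(x_4) = 0.363636, coefficient = 2
x_5 = 2.1250, f(x_5) = 0.320000, coefficient = 2
x_6 = 2.5000, f(x_6) = 0.285714, coefficient = 1

I ≈ (0.375000/2) × 5.525862 = 1.036099
Exact value: 1.029619
Error: 0.006480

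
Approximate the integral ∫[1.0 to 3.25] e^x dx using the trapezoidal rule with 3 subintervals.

f(x) = e^x
a = 1.0, b = 3.25, n = 3
h = (b - a)/n = 0.750000

Trapezoidal rule: (h/2)[f(x₀) + 2f(x₁) + 2f(x₂) + ... + f(xₙ)]

x_0 = 1.0000, f(x_0) = 2.718282, coefficient = 1
x_1 = 1.7500, f(x_1) = 5.754603, coefficient = 2
x_2 = 2.5000, f(x_2) = 12.182494, coefficient = 2
x_3 = 3.2500, f(x_3) = 25.790340, coefficient = 1

I ≈ (0.750000/2) × 64.382815 = 24.143556
Exact value: 23.072058
Error: 1.071498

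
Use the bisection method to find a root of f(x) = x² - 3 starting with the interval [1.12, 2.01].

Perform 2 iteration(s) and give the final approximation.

f(x) = x² - 3
Initial interval: [1.12, 2.01]

Iteration 1:
  c_1 = (1.120000 + 2.010000)/2 = 1.565000
  f(c_1) = f(1.565000) = -0.550775
  f(a) × f(c) ≥ 0, new interval: [1.565000, 2.010000]
Iteration 2:
  c_2 = (1.565000 + 2.010000)/2 = 1.787500
  f(c_2) = f(1.787500) = 0.195156
  f(a) × f(c) < 0, new interval: [1.565000, 1.787500]

After 2 iteration(s), the approximation is c_2 = 1.787500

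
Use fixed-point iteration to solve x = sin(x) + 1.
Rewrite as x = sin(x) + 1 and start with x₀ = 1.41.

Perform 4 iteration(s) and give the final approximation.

Equation: x = sin(x) + 1
Fixed-point form: x = sin(x) + 1
x₀ = 1.41

x_1 = g(1.410000) = 1.987100
x_2 = g(1.987100) = 1.914590
x_3 = g(1.914590) = 1.941483
x_4 = g(1.941483) = 1.932079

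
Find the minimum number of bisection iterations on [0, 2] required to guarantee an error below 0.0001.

We need (b-a)/2^n ≤ 0.0001
(2 - 0)/2^n ≤ 0.0001
2/2^n ≤ 0.0001
2^n ≥ 20000
n ≥ log₂(20000) = 14.29
n ≥ 15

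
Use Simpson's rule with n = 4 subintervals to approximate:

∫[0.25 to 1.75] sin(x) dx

f(x) = sin(x)
a = 0.25, b = 1.75, n = 4
h = (b - a)/n = 0.375000

Simpson's rule: (h/3)[f(x₀) + 4f(x₁) + 2f(x₂) + ... + f(xₙ)]

x_0 = 0.2500, f(x_0) = 0.247404, coefficient = 1
x_1 = 0.6250, f(x_1) = 0.585097, coefficient = 4
x_2 = 1.0000, f(x_2) = 0.841471, coefficient = 2
x_3 = 1.3750, f(x_3) = 0.980893, coefficient = 4
x_4 = 1.7500, f(x_4) = 0.983986, coefficient = 1

I ≈ (0.375000/3) × 9.178293 = 1.147287
Exact value: 1.147158
Error: 0.000128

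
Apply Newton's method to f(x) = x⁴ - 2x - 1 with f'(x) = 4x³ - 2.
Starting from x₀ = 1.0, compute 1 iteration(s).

f(x) = x⁴ - 2x - 1
f'(x) = 4x³ - 2
x₀ = 1.0

Newton-Raphson formula: x_{n+1} = x_n - f(x_n)/f'(x_n)

Iteration 1:
  f(1.000000) = -2.000000
  f'(1.000000) = 2.000000
  x_1 = 1.000000 - (-2.000000)/2.000000 = 2.000000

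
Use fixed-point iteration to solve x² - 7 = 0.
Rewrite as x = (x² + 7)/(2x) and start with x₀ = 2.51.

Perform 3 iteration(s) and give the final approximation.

Equation: x² - 7 = 0
Fixed-point form: x = (x² + 7)/(2x)
x₀ = 2.51

x_1 = g(2.510000) = 2.649422
x_2 = g(2.649422) = 2.645754
x_3 = g(2.645754) = 2.645751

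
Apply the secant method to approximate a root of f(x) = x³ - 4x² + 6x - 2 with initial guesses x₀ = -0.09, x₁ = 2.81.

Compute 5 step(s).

f(x) = x³ - 4x² + 6x - 2
x₀ = -0.09, x₁ = 2.81

Secant formula: x_{n+1} = x_n - f(x_n)(x_n - x_{n-1})/(f(x_n) - f(x_{n-1}))

Iteration 1:
  f(-0.090000) = -2.573129
  f(2.810000) = 5.463641
  x_2 = 2.810000 - 5.463641×(2.810000 - (-0.090000))/(5.463641 - (-2.573129))
       = 0.838492
Iteration 2:
  f(2.810000) = 5.463641
  f(0.838492) = 0.808194
  x_3 = 0.838492 - 0.808194×(0.838492 - 2.810000)/(0.808194 - 5.463641)
       = 0.496234
Iteration 3:
  f(0.838492) = 0.808194
  f(0.496234) = 0.114609
  x_4 = 0.496234 - 0.114609×(0.496234 - 0.838492)/(0.114609 - 0.808194)
       = 0.439679
Iteration 4:
  f(0.496234) = 0.114609
  f(0.439679) = -0.050198
  x_5 = 0.439679 - (-0.050198)×(0.439679 - 0.496234)/(-0.050198 - 0.114609)
       = 0.456905
Iteration 5:
  f(0.439679) = -0.050198
  f(0.456905) = 0.001766
  x_6 = 0.456905 - 0.001766×(0.456905 - 0.439679)/(0.001766 - (-0.050198))
       = 0.456320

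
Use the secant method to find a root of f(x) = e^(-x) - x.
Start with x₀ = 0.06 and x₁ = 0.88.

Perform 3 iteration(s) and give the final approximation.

f(x) = e^(-x) - x
x₀ = 0.06, x₁ = 0.88

Secant formula: x_{n+1} = x_n - f(x_n)(x_n - x_{n-1})/(f(x_n) - f(x_{n-1}))

Iteration 1:
  f(0.060000) = 0.881765
  f(0.880000) = -0.465217
  x_2 = 0.880000 - (-0.465217)×(0.880000 - 0.060000)/(-0.465217 - 0.881765)
       = 0.596790
Iteration 2:
  f(0.880000) = -0.465217
  f(0.596790) = -0.046215
  x_3 = 0.596790 - (-0.046215)×(0.596790 - 0.880000)/(-0.046215 - (-0.465217))
       = 0.565553
Iteration 3:
  f(0.596790) = -0.046215
  f(0.565553) = 0.002492
  x_4 = 0.565553 - 0.002492×(0.565553 - 0.596790)/(0.002492 - (-0.046215))
       = 0.567152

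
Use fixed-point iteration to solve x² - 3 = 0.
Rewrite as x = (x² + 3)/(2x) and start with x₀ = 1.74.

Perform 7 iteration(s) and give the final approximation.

Equation: x² - 3 = 0
Fixed-point form: x = (x² + 3)/(2x)
x₀ = 1.74

x_1 = g(1.740000) = 1.732069
x_2 = g(1.732069) = 1.732051
x_3 = g(1.732051) = 1.732051
x_4 = g(1.732051) = 1.732051
x_5 = g(1.732051) = 1.732051
x_6 = g(1.732051) = 1.732051
x_7 = g(1.732051) = 1.732051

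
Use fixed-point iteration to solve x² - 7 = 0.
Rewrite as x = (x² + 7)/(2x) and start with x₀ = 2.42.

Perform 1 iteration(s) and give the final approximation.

Equation: x² - 7 = 0
Fixed-point form: x = (x² + 7)/(2x)
x₀ = 2.42

x_1 = g(2.420000) = 2.656281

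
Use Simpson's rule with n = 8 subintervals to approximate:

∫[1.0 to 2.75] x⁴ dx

f(x) = x⁴
a = 1.0, b = 2.75, n = 8
h = (b - a)/n = 0.218750

Simpson's rule: (h/3)[f(x₀) + 4f(x₁) + 2f(x₂) + ... + f(xₙ)]

x_0 = 1.0000, f(x_0) = 1.000000, coefficient = 1
x_1 = 1.2188, f(x_1) = 2.206269, coefficient = 4
x_2 = 1.4375, f(x_2) = 4.270035, coefficient = 2
x_3 = 1.6562, f(x_3) = 7.524949, coefficient = 4
x_4 = 1.8750, f(x_4) = 12.359619, coefficient = 2
x_5 = 2.0938, f(x_5) = 19.217607, coefficient = 4
x_6 = 2.3125, f(x_6) = 28.597427, coefficient = 2
x_7 = 2.5312, f(x_7) = 41.052552, coefficient = 4
x_8 = 2.7500, f(x_8) = 57.191406, coefficient = 1

I ≈ (0.218750/3) × 428.651077 = 31.255808
Exact value: 31.255273
Error: 0.000534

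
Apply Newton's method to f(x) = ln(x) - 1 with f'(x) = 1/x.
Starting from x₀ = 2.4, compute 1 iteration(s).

f(x) = ln(x) - 1
f'(x) = 1/x
x₀ = 2.4

Newton-Raphson formula: x_{n+1} = x_n - f(x_n)/f'(x_n)

Iteration 1:
  f(2.400000) = -0.124531
  f'(2.400000) = 0.416667
  x_1 = 2.400000 - (-0.124531)/0.416667 = 2.698875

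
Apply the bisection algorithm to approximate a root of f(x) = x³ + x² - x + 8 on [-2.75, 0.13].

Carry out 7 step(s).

f(x) = x³ + x² - x + 8
Initial interval: [-2.75, 0.13]

Iteration 1:
  c_1 = (-2.750000 + 0.130000)/2 = -1.310000
  f(c_1) = f(-1.310000) = 8.778009
  f(a) × f(c) < 0, new interval: [-2.750000, -1.310000]
Iteration 2:
  c_2 = (-2.750000 + (-1.310000))/2 = -2.030000
  f(c_2) = f(-2.030000) = 5.785473
  f(a) × f(c) < 0, new interval: [-2.750000, -2.030000]
Iteration 3:
  c_3 = (-2.750000 + (-2.030000))/2 = -2.390000
  f(c_3) = f(-2.390000) = 2.450181
  f(a) × f(c) < 0, new interval: [-2.750000, -2.390000]
Iteration 4:
  c_4 = (-2.750000 + (-2.390000))/2 = -2.570000
  f(c_4) = f(-2.570000) = 0.200307
  f(a) × f(c) < 0, new interval: [-2.750000, -2.570000]
Iteration 5:
  c_5 = (-2.750000 + (-2.570000))/2 = -2.660000
  f(c_5) = f(-2.660000) = -1.085496
  f(a) × f(c) ≥ 0, new interval: [-2.660000, -2.570000]
Iteration 6:
  c_6 = (-2.660000 + (-2.570000))/2 = -2.615000
  f(c_6) = f(-2.615000) = -0.428733
  f(a) × f(c) ≥ 0, new interval: [-2.615000, -2.570000]
Iteration 7:
  c_7 = (-2.615000 + (-2.570000))/2 = -2.592500
  f(c_7) = f(-2.592500) = -0.110782
  f(a) × f(c) ≥ 0, new interval: [-2.592500, -2.570000]

After 7 iteration(s), the approximation is c_7 = -2.592500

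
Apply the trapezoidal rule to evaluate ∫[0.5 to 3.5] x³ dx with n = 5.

f(x) = x³
a = 0.5, b = 3.5, n = 5
h = (b - a)/n = 0.600000

Trapezoidal rule: (h/2)[f(x₀) + 2f(x₁) + 2f(x₂) + ... + f(xₙ)]

x_0 = 0.5000, f(x_0) = 0.125000, coefficient = 1
x_1 = 1.1000, f(x_1) = 1.331000, coefficient = 2
x_2 = 1.7000, f(x_2) = 4.913000, coefficient = 2
x_3 = 2.3000, f(x_3) = 12.167000, coefficient = 2
x_4 = 2.9000, f(x_4) = 24.389000, coefficient = 2
x_5 = 3.5000, f(x_5) = 42.875000, coefficient = 1

I ≈ (0.600000/2) × 128.600000 = 38.580000
Exact value: 37.500000
Error: 1.080000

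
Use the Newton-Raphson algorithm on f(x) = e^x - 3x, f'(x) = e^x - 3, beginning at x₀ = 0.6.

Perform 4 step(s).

f(x) = e^x - 3x
f'(x) = e^x - 3
x₀ = 0.6

Newton-Raphson formula: x_{n+1} = x_n - f(x_n)/f'(x_n)

Iteration 1:
  f(0.600000) = 0.022119
  f'(0.600000) = -1.177881
  x_1 = 0.600000 - 0.022119/(-1.177881) = 0.618778
Iteration 2:
  f(0.618778) = 0.000323
  f'(0.618778) = -1.143341
  x_2 = 0.618778 - 0.000323/(-1.143341) = 0.619061
Iteration 3:
  f(0.619061) = 0.000000
  f'(0.619061) = -1.142816
  x_3 = 0.619061 - 0.000000/(-1.142816) = 0.619061
Iteration 4:
  f(0.619061) = 0.000000
  f'(0.619061) = -1.142816
  x_4 = 0.619061 - 0.000000/(-1.142816) = 0.619061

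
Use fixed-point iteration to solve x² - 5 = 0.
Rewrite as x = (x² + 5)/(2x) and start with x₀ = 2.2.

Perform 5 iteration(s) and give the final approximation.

Equation: x² - 5 = 0
Fixed-point form: x = (x² + 5)/(2x)
x₀ = 2.2

x_1 = g(2.200000) = 2.236364
x_2 = g(2.236364) = 2.236068
x_3 = g(2.236068) = 2.236068
x_4 = g(2.236068) = 2.236068
x_5 = g(2.236068) = 2.236068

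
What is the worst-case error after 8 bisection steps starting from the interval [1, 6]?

Bisection error bound: |error| ≤ (b-a)/2^n
|error| ≤ (6 - 1)/2^8 = 5/2^8
|error| ≤ 0.0195312500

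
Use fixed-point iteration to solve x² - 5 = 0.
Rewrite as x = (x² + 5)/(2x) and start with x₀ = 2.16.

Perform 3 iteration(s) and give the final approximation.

Equation: x² - 5 = 0
Fixed-point form: x = (x² + 5)/(2x)
x₀ = 2.16

x_1 = g(2.160000) = 2.237407
x_2 = g(2.237407) = 2.236068
x_3 = g(2.236068) = 2.236068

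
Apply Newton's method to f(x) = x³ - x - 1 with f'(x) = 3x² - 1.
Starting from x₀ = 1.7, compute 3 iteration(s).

f(x) = x³ - x - 1
f'(x) = 3x² - 1
x₀ = 1.7

Newton-Raphson formula: x_{n+1} = x_n - f(x_n)/f'(x_n)

Iteration 1:
  f(1.700000) = 2.213000
  f'(1.700000) = 7.670000
  x_1 = 1.700000 - 2.213000/7.670000 = 1.411473
Iteration 2:
  f(1.411473) = 0.400544
  f'(1.411473) = 4.976770
  x_2 = 1.411473 - 0.400544/4.976770 = 1.330991
Iteration 3:
  f(1.330991) = 0.026907
  f'(1.330991) = 4.314608
  x_3 = 1.330991 - 0.026907/4.314608 = 1.324754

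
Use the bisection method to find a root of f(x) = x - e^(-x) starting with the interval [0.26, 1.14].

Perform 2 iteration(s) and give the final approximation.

f(x) = x - e^(-x)
Initial interval: [0.26, 1.14]

Iteration 1:
  c_1 = (0.260000 + 1.140000)/2 = 0.700000
  f(c_1) = f(0.700000) = 0.203415
  f(a) × f(c) < 0, new interval: [0.260000, 0.700000]
Iteration 2:
  c_2 = (0.260000 + 0.700000)/2 = 0.480000
  f(c_2) = f(0.480000) = -0.138783
  f(a) × f(c) ≥ 0, new interval: [0.480000, 0.700000]

After 2 iteration(s), the approximation is c_2 = 0.480000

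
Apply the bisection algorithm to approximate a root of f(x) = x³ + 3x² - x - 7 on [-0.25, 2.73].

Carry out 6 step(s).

f(x) = x³ + 3x² - x - 7
Initial interval: [-0.25, 2.73]

Iteration 1:
  c_1 = (-0.250000 + 2.730000)/2 = 1.240000
  f(c_1) = f(1.240000) = -1.720576
  f(a) × f(c) ≥ 0, new interval: [1.240000, 2.730000]
Iteration 2:
  c_2 = (1.240000 + 2.730000)/2 = 1.985000
  f(c_2) = f(1.985000) = 10.657022
  f(a) × f(c) < 0, new interval: [1.240000, 1.985000]
Iteration 3:
  c_3 = (1.240000 + 1.985000)/2 = 1.612500
  f(c_3) = f(1.612500) = 3.380721
  f(a) × f(c) < 0, new interval: [1.240000, 1.612500]
Iteration 4:
  c_4 = (1.240000 + 1.612500)/2 = 1.426250
  f(c_4) = f(1.426250) = 0.577579
  f(a) × f(c) < 0, new interval: [1.240000, 1.426250]
Iteration 5:
  c_5 = (1.240000 + 1.426250)/2 = 1.333125
  f(c_5) = f(1.333125) = -0.632199
  f(a) × f(c) ≥ 0, new interval: [1.333125, 1.426250]
Iteration 6:
  c_6 = (1.333125 + 1.426250)/2 = 1.379687
  f(c_6) = f(1.379687) = -0.042788
  f(a) × f(c) ≥ 0, new interval: [1.379687, 1.426250]

After 6 iteration(s), the approximation is c_6 = 1.379687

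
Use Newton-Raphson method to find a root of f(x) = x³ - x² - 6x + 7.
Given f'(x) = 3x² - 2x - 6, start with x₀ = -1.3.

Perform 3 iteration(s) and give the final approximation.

f(x) = x³ - x² - 6x + 7
f'(x) = 3x² - 2x - 6
x₀ = -1.3

Newton-Raphson formula: x_{n+1} = x_n - f(x_n)/f'(x_n)

Iteration 1:
  f(-1.300000) = 10.913000
  f'(-1.300000) = 1.670000
  x_1 = -1.300000 - 10.913000/1.670000 = -7.834731
Iteration 2:
  f(-7.834731) = -488.293905
  f'(-7.834731) = 193.818469
  x_2 = -7.834731 - (-488.293905)/193.818469 = -5.315394
Iteration 3:
  f(-5.315394) = -139.539095
  f'(-5.315394) = 89.391036
  x_3 = -5.315394 - (-139.539095)/89.391036 = -3.754398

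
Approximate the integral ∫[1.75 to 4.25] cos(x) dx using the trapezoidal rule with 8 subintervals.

f(x) = cos(x)
a = 1.75, b = 4.25, n = 8
h = (b - a)/n = 0.312500

Trapezoidal rule: (h/2)[f(x₀) + 2f(x₁) + 2f(x₂) + ... + f(xₙ)]

x_0 = 1.7500, f(x_0) = -0.178246, coefficient = 1
x_1 = 2.0625, f(x_1) = -0.472128, coefficient = 2
x_2 = 2.3750, f(x_2) = -0.720278, coefficient = 2
x_3 = 2.6875, f(x_3) = -0.898659, coefficient = 2
x_4 = 3.0000, f(x_4) = -0.989992, coefficient = 2
x_5 = 3.3125, f(x_5) = -0.985431, coefficient = 2
x_6 = 3.6250, f(x_6) = -0.885416, coefficient = 2
x_7 = 3.9375, f(x_7) = -0.699637, coefficient = 2
x_8 = 4.2500, f(x_8) = -0.446087, coefficient = 1

I ≈ (0.312500/2) × -11.927419 = -1.863659
Exact value: -1.878975
Error: 0.015316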